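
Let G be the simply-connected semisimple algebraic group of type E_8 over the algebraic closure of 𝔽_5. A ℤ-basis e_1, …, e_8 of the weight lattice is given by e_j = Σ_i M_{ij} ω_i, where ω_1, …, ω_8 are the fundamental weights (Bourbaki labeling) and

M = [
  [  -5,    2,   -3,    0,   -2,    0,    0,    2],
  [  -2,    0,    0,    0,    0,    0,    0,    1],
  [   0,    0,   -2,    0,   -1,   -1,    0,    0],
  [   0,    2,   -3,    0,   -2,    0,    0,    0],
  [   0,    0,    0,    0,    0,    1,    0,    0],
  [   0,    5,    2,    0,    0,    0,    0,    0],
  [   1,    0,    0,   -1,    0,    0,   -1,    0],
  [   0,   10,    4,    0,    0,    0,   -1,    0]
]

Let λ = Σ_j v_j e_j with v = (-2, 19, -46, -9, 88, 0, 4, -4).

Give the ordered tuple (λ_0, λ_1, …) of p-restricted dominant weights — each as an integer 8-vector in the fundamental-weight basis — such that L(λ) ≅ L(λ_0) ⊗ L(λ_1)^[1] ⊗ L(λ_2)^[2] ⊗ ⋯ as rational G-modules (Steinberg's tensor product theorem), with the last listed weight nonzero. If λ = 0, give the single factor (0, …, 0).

Change of basis e → ω: c = M·v where v = (-2, 19, -46, -9, 88, 0, 4, -4):
  c_1 = -5*-2 + 2*19 + -3*-46 + 0*-9 + -2*88 + 0*0 + 0*4 + 2*-4 = 2
  c_2 = -2*-2 + 0*19 + 0*-46 + 0*-9 + 0*88 + 0*0 + 0*4 + 1*-4 = 0
  c_3 = 0*-2 + 0*19 + -2*-46 + 0*-9 + -1*88 + -1*0 + 0*4 + 0*-4 = 4
  c_4 = 0*-2 + 2*19 + -3*-46 + 0*-9 + -2*88 + 0*0 + 0*4 + 0*-4 = 0
  c_5 = 0*-2 + 0*19 + 0*-46 + 0*-9 + 0*88 + 1*0 + 0*4 + 0*-4 = 0
  c_6 = 0*-2 + 5*19 + 2*-46 + 0*-9 + 0*88 + 0*0 + 0*4 + 0*-4 = 3
  c_7 = 1*-2 + 0*19 + 0*-46 + -1*-9 + 0*88 + 0*0 + -1*4 + 0*-4 = 3
  c_8 = 0*-2 + 10*19 + 4*-46 + 0*-9 + 0*88 + 0*0 + -1*4 + 0*-4 = 2
Expand coordinatewise in base 5:
  c_1 = 2 = 2·5^0
  c_2 = 0
  c_3 = 4 = 4·5^0
  c_4 = 0
  c_5 = 0
  c_6 = 3 = 3·5^0
  c_7 = 3 = 3·5^0
  c_8 = 2 = 2·5^0
λ_0 = (2, 0, 4, 0, 0, 3, 3, 2)

((2, 0, 4, 0, 0, 3, 3, 2),)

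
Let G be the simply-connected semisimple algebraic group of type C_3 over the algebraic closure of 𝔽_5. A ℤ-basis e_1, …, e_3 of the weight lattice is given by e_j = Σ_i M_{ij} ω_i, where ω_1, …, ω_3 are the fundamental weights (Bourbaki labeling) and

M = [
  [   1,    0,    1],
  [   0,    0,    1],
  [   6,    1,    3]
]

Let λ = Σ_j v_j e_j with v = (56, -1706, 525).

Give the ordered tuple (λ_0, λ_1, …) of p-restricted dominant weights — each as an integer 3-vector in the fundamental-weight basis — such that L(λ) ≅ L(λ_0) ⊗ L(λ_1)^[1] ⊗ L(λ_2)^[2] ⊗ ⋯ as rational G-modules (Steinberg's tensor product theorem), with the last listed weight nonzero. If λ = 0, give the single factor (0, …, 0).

((1, 0, 0), (1, 0, 1), (3, 1, 3), (4, 4, 1))

In the fundamental-weight basis, λ has coordinates c = M·v (v = (56, -1706, 525)):
  c_1 = 1*56 + 0*-1706 + 1*525 = 581
  c_2 = 0*56 + 0*-1706 + 1*525 = 525
  c_3 = 6*56 + 1*-1706 + 3*525 = 205
Writing each c_i in base p = 5:
  c_1 = 581 = 1·5^0 + 1·5^1 + 3·5^2 + 4·5^3
  c_2 = 525 = 0·5^0 + 0·5^1 + 1·5^2 + 4·5^3
  c_3 = 205 = 0·5^0 + 1·5^1 + 3·5^2 + 1·5^3
Factor λ_0 = (1, 0, 0)
Factor λ_1 = (1, 0, 1)
Factor λ_2 = (3, 1, 3)
Factor λ_3 = (4, 4, 1)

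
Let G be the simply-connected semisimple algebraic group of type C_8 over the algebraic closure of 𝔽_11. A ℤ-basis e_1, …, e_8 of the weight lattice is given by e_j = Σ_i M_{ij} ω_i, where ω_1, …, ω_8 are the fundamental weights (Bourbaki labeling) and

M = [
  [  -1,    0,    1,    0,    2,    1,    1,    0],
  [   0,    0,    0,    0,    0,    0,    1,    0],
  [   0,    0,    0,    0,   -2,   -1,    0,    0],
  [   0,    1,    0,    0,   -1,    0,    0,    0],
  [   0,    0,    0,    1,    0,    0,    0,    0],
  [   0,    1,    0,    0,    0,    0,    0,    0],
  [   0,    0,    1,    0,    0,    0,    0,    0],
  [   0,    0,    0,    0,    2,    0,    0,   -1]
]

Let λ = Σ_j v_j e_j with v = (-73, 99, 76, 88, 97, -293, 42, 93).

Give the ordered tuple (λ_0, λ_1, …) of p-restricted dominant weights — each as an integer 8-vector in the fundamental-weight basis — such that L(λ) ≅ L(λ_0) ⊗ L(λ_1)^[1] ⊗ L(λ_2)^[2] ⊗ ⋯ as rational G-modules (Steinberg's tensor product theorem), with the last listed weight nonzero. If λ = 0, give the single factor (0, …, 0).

((4, 9, 0, 2, 0, 0, 10, 2), (8, 3, 9, 0, 8, 9, 6, 9))

In the fundamental-weight basis, λ has coordinates c = M·v (v = (-73, 99, 76, 88, 97, -293, 42, 93)):
  c_1 = (-1)·(-73) + (0)·(99) + (1)·(76) + (0)·(88) + (2)·(97) + (1)·(-293) + (1)·(42) + (0)·(93) = 92
  c_2 = (0)·(-73) + (0)·(99) + (0)·(76) + (0)·(88) + (0)·(97) + (0)·(-293) + (1)·(42) + (0)·(93) = 42
  c_3 = (0)·(-73) + (0)·(99) + (0)·(76) + (0)·(88) + (-2)·(97) + (-1)·(-293) + (0)·(42) + (0)·(93) = 99
  c_4 = (0)·(-73) + (1)·(99) + (0)·(76) + (0)·(88) + (-1)·(97) + (0)·(-293) + (0)·(42) + (0)·(93) = 2
  c_5 = (0)·(-73) + (0)·(99) + (0)·(76) + (1)·(88) + (0)·(97) + (0)·(-293) + (0)·(42) + (0)·(93) = 88
  c_6 = (0)·(-73) + (1)·(99) + (0)·(76) + (0)·(88) + (0)·(97) + (0)·(-293) + (0)·(42) + (0)·(93) = 99
  c_7 = (0)·(-73) + (0)·(99) + (1)·(76) + (0)·(88) + (0)·(97) + (0)·(-293) + (0)·(42) + (0)·(93) = 76
  c_8 = (0)·(-73) + (0)·(99) + (0)·(76) + (0)·(88) + (2)·(97) + (0)·(-293) + (0)·(42) + (-1)·(93) = 101
Base-11 expansion of each c_i:
  c_1 = 92 = 4·11^0 + 8·11^1
  c_2 = 42 = 9·11^0 + 3·11^1
  c_3 = 99 = 0·11^0 + 9·11^1
  c_4 = 2 = 2·11^0
  c_5 = 88 = 0·11^0 + 8·11^1
  c_6 = 99 = 0·11^0 + 9·11^1
  c_7 = 76 = 10·11^0 + 6·11^1
  c_8 = 101 = 2·11^0 + 9·11^1
p-restricted factor λ_0 = (4, 9, 0, 2, 0, 0, 10, 2)
p-restricted factor λ_1 = (8, 3, 9, 0, 8, 9, 6, 9)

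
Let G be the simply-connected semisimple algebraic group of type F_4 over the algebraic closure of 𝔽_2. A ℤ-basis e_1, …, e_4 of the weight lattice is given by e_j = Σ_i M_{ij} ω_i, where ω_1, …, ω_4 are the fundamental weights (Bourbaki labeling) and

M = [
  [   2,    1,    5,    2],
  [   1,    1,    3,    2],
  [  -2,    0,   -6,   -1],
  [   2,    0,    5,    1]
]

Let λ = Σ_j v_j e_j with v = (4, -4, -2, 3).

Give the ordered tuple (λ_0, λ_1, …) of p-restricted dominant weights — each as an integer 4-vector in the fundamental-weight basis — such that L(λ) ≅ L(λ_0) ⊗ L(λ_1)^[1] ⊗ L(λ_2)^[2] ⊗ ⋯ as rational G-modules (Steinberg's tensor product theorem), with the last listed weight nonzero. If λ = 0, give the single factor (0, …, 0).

ω-coordinates c = M·v, v = (4, -4, -2, 3):
  c_1 = 2·4 + (1)·(-4) + (5)·(-2) + 2·3 = 0
  c_2 = 1·4 + (1)·(-4) + (3)·(-2) + 2·3 = 0
  c_3 = (-2)·(4) + (0)·(-4) + (-6)·(-2) + (-1)·(3) = 1
  c_4 = 2·4 + (0)·(-4) + (5)·(-2) + 1·3 = 1
Expand coordinatewise in base 2:
  c_1 = 0
  c_2 = 0
  c_3 = 1 = 1·2^0
  c_4 = 1 = 1·2^0
p-restricted factor λ_0 = (0, 0, 1, 1)

((0, 0, 1, 1),)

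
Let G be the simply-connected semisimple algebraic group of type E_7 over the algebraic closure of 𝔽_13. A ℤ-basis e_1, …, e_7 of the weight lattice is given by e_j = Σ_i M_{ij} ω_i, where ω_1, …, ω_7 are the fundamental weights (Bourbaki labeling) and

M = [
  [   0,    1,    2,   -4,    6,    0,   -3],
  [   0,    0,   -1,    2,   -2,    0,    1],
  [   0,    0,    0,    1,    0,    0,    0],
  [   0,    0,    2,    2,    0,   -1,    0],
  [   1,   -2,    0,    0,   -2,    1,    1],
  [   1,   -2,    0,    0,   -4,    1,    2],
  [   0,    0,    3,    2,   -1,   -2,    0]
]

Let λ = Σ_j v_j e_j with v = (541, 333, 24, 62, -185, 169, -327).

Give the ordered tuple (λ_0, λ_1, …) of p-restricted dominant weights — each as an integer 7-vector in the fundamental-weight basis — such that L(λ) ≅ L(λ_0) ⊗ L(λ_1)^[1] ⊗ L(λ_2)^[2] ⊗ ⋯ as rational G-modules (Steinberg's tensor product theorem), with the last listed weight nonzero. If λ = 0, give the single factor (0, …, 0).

((4, 0, 10, 3, 9, 0, 4), (0, 11, 4, 0, 6, 10, 3))

ω-coordinates c = M·v, v = (541, 333, 24, 62, -185, 169, -327):
  c_1 = (0)·(541) + (1)·(333) + (2)·(24) + (-4)·(62) + (6)·(-185) + (0)·(169) + (-3)·(-327) = 4
  c_2 = (0)·(541) + (0)·(333) + (-1)·(24) + (2)·(62) + (-2)·(-185) + (0)·(169) + (1)·(-327) = 143
  c_3 = (0)·(541) + (0)·(333) + (0)·(24) + (1)·(62) + (0)·(-185) + (0)·(169) + (0)·(-327) = 62
  c_4 = (0)·(541) + (0)·(333) + (2)·(24) + (2)·(62) + (0)·(-185) + (-1)·(169) + (0)·(-327) = 3
  c_5 = (1)·(541) + (-2)·(333) + (0)·(24) + (0)·(62) + (-2)·(-185) + (1)·(169) + (1)·(-327) = 87
  c_6 = (1)·(541) + (-2)·(333) + (0)·(24) + (0)·(62) + (-4)·(-185) + (1)·(169) + (2)·(-327) = 130
  c_7 = (0)·(541) + (0)·(333) + (3)·(24) + (2)·(62) + (-1)·(-185) + (-2)·(169) + (0)·(-327) = 43
Base-13 expansion of each c_i:
  c_1 = 4 = 4·13^0
  c_2 = 143 = 0·13^0 + 11·13^1
  c_3 = 62 = 10·13^0 + 4·13^1
  c_4 = 3 = 3·13^0
  c_5 = 87 = 9·13^0 + 6·13^1
  c_6 = 130 = 0·13^0 + 10·13^1
  c_7 = 43 = 4·13^0 + 3·13^1
Factor λ_0 = (4, 0, 10, 3, 9, 0, 4)
Factor λ_1 = (0, 11, 4, 0, 6, 10, 3)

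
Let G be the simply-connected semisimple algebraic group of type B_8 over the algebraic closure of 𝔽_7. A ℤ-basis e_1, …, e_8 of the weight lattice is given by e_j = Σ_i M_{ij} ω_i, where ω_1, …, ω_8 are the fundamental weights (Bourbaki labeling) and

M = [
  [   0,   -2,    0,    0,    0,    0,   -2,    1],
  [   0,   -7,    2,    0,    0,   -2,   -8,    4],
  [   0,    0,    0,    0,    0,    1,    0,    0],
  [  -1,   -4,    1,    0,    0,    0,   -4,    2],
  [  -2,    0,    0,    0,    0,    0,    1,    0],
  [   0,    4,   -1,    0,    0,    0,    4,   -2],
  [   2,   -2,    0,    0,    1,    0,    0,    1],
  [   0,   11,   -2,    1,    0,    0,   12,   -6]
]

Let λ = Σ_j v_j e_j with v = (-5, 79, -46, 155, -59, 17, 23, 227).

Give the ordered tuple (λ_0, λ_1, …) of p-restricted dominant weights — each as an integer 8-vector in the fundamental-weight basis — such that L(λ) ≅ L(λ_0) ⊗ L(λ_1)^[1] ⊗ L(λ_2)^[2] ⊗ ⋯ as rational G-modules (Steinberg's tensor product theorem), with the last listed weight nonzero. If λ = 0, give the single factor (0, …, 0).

((2, 3, 3, 5, 5, 0, 0, 2), (3, 6, 2, 0, 4, 0, 0, 4))

Converting to the ω-basis (c_i = row i of M dotted with v = (-5, 79, -46, 155, -59, 17, 23, 227)):
  c_1 = (0)·(-5) + (-2)·(79) + (0)·(-46) + 0·155 + (0)·(-59) + 0·17 + (-2)·(23) + 1·227 = 23
  c_2 = (0)·(-5) + (-7)·(79) + (2)·(-46) + 0·155 + (0)·(-59) + (-2)·(17) + (-8)·(23) + 4·227 = 45
  c_3 = (0)·(-5) + 0·79 + (0)·(-46) + 0·155 + (0)·(-59) + 1·17 + 0·23 + 0·227 = 17
  c_4 = (-1)·(-5) + (-4)·(79) + (1)·(-46) + 0·155 + (0)·(-59) + 0·17 + (-4)·(23) + 2·227 = 5
  c_5 = (-2)·(-5) + 0·79 + (0)·(-46) + 0·155 + (0)·(-59) + 0·17 + 1·23 + 0·227 = 33
  c_6 = (0)·(-5) + 4·79 + (-1)·(-46) + 0·155 + (0)·(-59) + 0·17 + 4·23 + (-2)·(227) = 0
  c_7 = (2)·(-5) + (-2)·(79) + (0)·(-46) + 0·155 + (1)·(-59) + 0·17 + 0·23 + 1·227 = 0
  c_8 = (0)·(-5) + 11·79 + (-2)·(-46) + 1·155 + (0)·(-59) + 0·17 + 12·23 + (-6)·(227) = 30
p = 7; digits c_i = Σ_j d_{ij}·7^j, 0 ≤ d_{ij} < 7:
  c_1 = 23 = 2·7^0 + 3·7^1
  c_2 = 45 = 3·7^0 + 6·7^1
  c_3 = 17 = 3·7^0 + 2·7^1
  c_4 = 5 = 5·7^0
  c_5 = 33 = 5·7^0 + 4·7^1
  c_6 = 0
  c_7 = 0
  c_8 = 30 = 2·7^0 + 4·7^1
Factor λ_0 = (2, 3, 3, 5, 5, 0, 0, 2)
Factor λ_1 = (3, 6, 2, 0, 4, 0, 0, 4)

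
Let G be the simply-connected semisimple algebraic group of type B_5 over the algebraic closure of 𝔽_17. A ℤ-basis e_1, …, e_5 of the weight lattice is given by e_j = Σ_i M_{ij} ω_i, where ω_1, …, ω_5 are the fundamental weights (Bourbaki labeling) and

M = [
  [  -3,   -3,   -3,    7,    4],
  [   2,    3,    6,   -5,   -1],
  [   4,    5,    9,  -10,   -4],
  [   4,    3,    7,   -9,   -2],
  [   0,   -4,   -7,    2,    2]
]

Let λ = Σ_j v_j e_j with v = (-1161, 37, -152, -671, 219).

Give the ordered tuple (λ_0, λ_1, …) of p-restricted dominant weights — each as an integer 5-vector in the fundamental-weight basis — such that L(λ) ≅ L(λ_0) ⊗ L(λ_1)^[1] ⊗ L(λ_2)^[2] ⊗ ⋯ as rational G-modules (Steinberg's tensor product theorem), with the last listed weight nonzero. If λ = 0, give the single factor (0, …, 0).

ω-coordinates c = M·v, v = (-1161, 37, -152, -671, 219):
  c_1 = (-3)·(-1161) + (-3)·(37) + (-3)·(-152) + (7)·(-671) + 4·219 = 7
  c_2 = (2)·(-1161) + 3·37 + (6)·(-152) + (-5)·(-671) + (-1)·(219) = 13
  c_3 = (4)·(-1161) + 5·37 + (9)·(-152) + (-10)·(-671) + (-4)·(219) = 7
  c_4 = (4)·(-1161) + 3·37 + (7)·(-152) + (-9)·(-671) + (-2)·(219) = 4
  c_5 = (0)·(-1161) + (-4)·(37) + (-7)·(-152) + (2)·(-671) + 2·219 = 12
Writing each c_i in base p = 17:
  c_1 = 7 = 7·17^0
  c_2 = 13 = 13·17^0
  c_3 = 7 = 7·17^0
  c_4 = 4 = 4·17^0
  c_5 = 12 = 12·17^0
p-restricted factor λ_0 = (7, 13, 7, 4, 12)

((7, 13, 7, 4, 12),)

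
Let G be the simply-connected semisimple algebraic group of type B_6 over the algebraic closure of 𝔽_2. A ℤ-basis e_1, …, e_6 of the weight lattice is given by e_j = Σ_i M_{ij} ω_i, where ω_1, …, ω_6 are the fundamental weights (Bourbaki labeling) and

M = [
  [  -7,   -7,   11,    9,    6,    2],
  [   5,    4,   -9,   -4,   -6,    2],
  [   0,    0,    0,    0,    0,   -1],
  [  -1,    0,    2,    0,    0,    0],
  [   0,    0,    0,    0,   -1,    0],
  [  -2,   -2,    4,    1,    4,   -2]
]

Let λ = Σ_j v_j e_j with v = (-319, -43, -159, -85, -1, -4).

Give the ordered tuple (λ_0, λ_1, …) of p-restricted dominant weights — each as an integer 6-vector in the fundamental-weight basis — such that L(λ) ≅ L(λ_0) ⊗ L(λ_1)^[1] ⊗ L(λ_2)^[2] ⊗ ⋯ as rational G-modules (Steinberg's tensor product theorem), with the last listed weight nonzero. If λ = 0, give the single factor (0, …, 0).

((0, 0, 0, 1, 1, 1), (1, 1, 0, 0, 0, 1), (1, 0, 1, 0, 0, 1))

Converting to the ω-basis (c_i = row i of M dotted with v = (-319, -43, -159, -85, -1, -4)):
  c_1 = (-7)·(-319) + (-7)·(-43) + (11)·(-159) + (9)·(-85) + (6)·(-1) + (2)·(-4) = 6
  c_2 = (5)·(-319) + (4)·(-43) + (-9)·(-159) + (-4)·(-85) + (-6)·(-1) + (2)·(-4) = 2
  c_3 = (0)·(-319) + (0)·(-43) + (0)·(-159) + (0)·(-85) + (0)·(-1) + (-1)·(-4) = 4
  c_4 = (-1)·(-319) + (0)·(-43) + (2)·(-159) + (0)·(-85) + (0)·(-1) + (0)·(-4) = 1
  c_5 = (0)·(-319) + (0)·(-43) + (0)·(-159) + (0)·(-85) + (-1)·(-1) + (0)·(-4) = 1
  c_6 = (-2)·(-319) + (-2)·(-43) + (4)·(-159) + (1)·(-85) + (4)·(-1) + (-2)·(-4) = 7
p = 2; digits c_i = Σ_j d_{ij}·2^j, 0 ≤ d_{ij} < 2:
  c_1 = 6 = 0·2^0 + 1·2^1 + 1·2^2
  c_2 = 2 = 0·2^0 + 1·2^1
  c_3 = 4 = 0·2^0 + 0·2^1 + 1·2^2
  c_4 = 1 = 1·2^0
  c_5 = 1 = 1·2^0
  c_6 = 7 = 1·2^0 + 1·2^1 + 1·2^2
p-restricted factor λ_0 = (0, 0, 0, 1, 1, 1)
p-restricted factor λ_1 = (1, 1, 0, 0, 0, 1)
p-restricted factor λ_2 = (1, 0, 1, 0, 0, 1)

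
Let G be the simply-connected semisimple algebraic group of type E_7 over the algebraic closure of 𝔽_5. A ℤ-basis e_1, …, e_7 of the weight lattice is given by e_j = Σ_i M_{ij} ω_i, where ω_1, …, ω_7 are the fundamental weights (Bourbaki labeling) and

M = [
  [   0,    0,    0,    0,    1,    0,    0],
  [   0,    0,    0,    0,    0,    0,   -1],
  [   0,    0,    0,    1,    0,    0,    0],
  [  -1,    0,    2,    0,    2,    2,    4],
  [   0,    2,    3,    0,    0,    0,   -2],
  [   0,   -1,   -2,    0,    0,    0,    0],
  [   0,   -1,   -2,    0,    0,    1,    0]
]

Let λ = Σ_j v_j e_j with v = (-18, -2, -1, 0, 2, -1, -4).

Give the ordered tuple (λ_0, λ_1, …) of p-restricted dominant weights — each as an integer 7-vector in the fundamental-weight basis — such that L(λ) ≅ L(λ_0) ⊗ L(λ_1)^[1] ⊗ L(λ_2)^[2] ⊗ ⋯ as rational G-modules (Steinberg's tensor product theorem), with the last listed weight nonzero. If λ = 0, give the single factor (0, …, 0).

Change of basis e → ω: c = M·v where v = (-18, -2, -1, 0, 2, -1, -4):
  c_1 = (0)·(-18) + (0)·(-2) + (0)·(-1) + 0·0 + 1·2 + (0)·(-1) + (0)·(-4) = 2
  c_2 = (0)·(-18) + (0)·(-2) + (0)·(-1) + 0·0 + 0·2 + (0)·(-1) + (-1)·(-4) = 4
  c_3 = (0)·(-18) + (0)·(-2) + (0)·(-1) + 1·0 + 0·2 + (0)·(-1) + (0)·(-4) = 0
  c_4 = (-1)·(-18) + (0)·(-2) + (2)·(-1) + 0·0 + 2·2 + (2)·(-1) + (4)·(-4) = 2
  c_5 = (0)·(-18) + (2)·(-2) + (3)·(-1) + 0·0 + 0·2 + (0)·(-1) + (-2)·(-4) = 1
  c_6 = (0)·(-18) + (-1)·(-2) + (-2)·(-1) + 0·0 + 0·2 + (0)·(-1) + (0)·(-4) = 4
  c_7 = (0)·(-18) + (-1)·(-2) + (-2)·(-1) + 0·0 + 0·2 + (1)·(-1) + (0)·(-4) = 3
p = 5; digits c_i = Σ_j d_{ij}·5^j, 0 ≤ d_{ij} < 5:
  c_1 = 2 = 2·5^0
  c_2 = 4 = 4·5^0
  c_3 = 0
  c_4 = 2 = 2·5^0
  c_5 = 1 = 1·5^0
  c_6 = 4 = 4·5^0
  c_7 = 3 = 3·5^0
Factor λ_0 = (2, 4, 0, 2, 1, 4, 3)

((2, 4, 0, 2, 1, 4, 3),)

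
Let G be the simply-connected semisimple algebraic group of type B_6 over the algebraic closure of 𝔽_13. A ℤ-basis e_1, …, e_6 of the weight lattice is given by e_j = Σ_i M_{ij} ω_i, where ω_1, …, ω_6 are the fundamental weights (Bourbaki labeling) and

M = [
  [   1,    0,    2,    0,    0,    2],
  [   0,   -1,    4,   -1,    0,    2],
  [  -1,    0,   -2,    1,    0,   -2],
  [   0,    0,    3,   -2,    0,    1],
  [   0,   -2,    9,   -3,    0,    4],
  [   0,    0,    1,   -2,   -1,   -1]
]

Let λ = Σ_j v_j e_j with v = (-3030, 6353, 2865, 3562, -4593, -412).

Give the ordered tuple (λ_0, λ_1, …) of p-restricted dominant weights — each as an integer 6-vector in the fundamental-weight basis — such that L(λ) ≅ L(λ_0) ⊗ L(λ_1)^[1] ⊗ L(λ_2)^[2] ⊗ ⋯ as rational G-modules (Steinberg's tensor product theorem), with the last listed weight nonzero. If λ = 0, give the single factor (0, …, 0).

((4, 6, 9, 6, 4, 5), (1, 3, 12, 3, 5, 5), (11, 4, 9, 6, 4, 4))

ω-coordinates c = M·v, v = (-3030, 6353, 2865, 3562, -4593, -412):
  c_1 = (1)·(-3030) + (0)·(6353) + (2)·(2865) + (0)·(3562) + (0)·(-4593) + (2)·(-412) = 1876
  c_2 = (0)·(-3030) + (-1)·(6353) + (4)·(2865) + (-1)·(3562) + (0)·(-4593) + (2)·(-412) = 721
  c_3 = (-1)·(-3030) + (0)·(6353) + (-2)·(2865) + (1)·(3562) + (0)·(-4593) + (-2)·(-412) = 1686
  c_4 = (0)·(-3030) + (0)·(6353) + (3)·(2865) + (-2)·(3562) + (0)·(-4593) + (1)·(-412) = 1059
  c_5 = (0)·(-3030) + (-2)·(6353) + (9)·(2865) + (-3)·(3562) + (0)·(-4593) + (4)·(-412) = 745
  c_6 = (0)·(-3030) + (0)·(6353) + (1)·(2865) + (-2)·(3562) + (-1)·(-4593) + (-1)·(-412) = 746
Base-13 expansion of each c_i:
  c_1 = 1876 = 4·13^0 + 1·13^1 + 11·13^2
  c_2 = 721 = 6·13^0 + 3·13^1 + 4·13^2
  c_3 = 1686 = 9·13^0 + 12·13^1 + 9·13^2
  c_4 = 1059 = 6·13^0 + 3·13^1 + 6·13^2
  c_5 = 745 = 4·13^0 + 5·13^1 + 4·13^2
  c_6 = 746 = 5·13^0 + 5·13^1 + 4·13^2
p-restricted factor λ_0 = (4, 6, 9, 6, 4, 5)
p-restricted factor λ_1 = (1, 3, 12, 3, 5, 5)
p-restricted factor λ_2 = (11, 4, 9, 6, 4, 4)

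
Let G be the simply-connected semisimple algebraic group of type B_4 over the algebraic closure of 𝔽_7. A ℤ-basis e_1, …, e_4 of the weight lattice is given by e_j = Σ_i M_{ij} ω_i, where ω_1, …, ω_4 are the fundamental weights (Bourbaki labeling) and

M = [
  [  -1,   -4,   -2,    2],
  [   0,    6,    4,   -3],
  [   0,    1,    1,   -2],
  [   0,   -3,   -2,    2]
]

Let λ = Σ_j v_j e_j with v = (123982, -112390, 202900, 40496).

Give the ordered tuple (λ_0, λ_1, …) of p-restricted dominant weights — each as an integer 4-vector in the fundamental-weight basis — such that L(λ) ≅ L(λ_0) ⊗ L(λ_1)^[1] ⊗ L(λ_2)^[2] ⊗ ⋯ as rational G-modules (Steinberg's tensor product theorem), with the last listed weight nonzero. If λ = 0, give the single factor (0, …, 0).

((0, 1, 5, 0), (5, 6, 1, 2), (1, 6, 5, 0), (2, 3, 6, 1), (0, 6, 3, 5))

Change of basis e → ω: c = M·v where v = (123982, -112390, 202900, 40496):
  c_1 = (-1)·(123982) + (-4)·(-112390) + (-2)·(202900) + 2·40496 = 770
  c_2 = 0·123982 + (6)·(-112390) + 4·202900 + (-3)·(40496) = 15772
  c_3 = 0·123982 + (1)·(-112390) + 1·202900 + (-2)·(40496) = 9518
  c_4 = 0·123982 + (-3)·(-112390) + (-2)·(202900) + 2·40496 = 12362
Expand coordinatewise in base 7:
  c_1 = 770 = 0·7^0 + 5·7^1 + 1·7^2 + 2·7^3
  c_2 = 15772 = 1·7^0 + 6·7^1 + 6·7^2 + 3·7^3 + 6·7^4
  c_3 = 9518 = 5·7^0 + 1·7^1 + 5·7^2 + 6·7^3 + 3·7^4
  c_4 = 12362 = 0·7^0 + 2·7^1 + 0·7^2 + 1·7^3 + 5·7^4
p-restricted factor λ_0 = (0, 1, 5, 0)
p-restricted factor λ_1 = (5, 6, 1, 2)
p-restricted factor λ_2 = (1, 6, 5, 0)
p-restricted factor λ_3 = (2, 3, 6, 1)
p-restricted factor λ_4 = (0, 6, 3, 5)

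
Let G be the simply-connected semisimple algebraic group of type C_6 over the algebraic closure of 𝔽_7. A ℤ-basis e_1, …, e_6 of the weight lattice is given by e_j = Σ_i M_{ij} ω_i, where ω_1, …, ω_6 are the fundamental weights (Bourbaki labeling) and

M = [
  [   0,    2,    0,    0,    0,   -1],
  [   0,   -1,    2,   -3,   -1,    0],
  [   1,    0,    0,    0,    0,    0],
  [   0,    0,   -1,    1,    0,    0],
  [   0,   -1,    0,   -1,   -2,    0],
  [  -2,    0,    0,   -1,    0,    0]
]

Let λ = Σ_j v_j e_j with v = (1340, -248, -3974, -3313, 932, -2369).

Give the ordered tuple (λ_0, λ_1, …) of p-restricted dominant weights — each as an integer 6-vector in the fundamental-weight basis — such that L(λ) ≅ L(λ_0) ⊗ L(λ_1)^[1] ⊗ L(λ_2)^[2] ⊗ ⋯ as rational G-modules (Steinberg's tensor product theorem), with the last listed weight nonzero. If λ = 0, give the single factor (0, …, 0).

((4, 5, 3, 3, 3, 3), (1, 4, 2, 3, 4, 6), (3, 5, 6, 6, 6, 5), (5, 3, 3, 1, 4, 1))

Converting to the ω-basis (c_i = row i of M dotted with v = (1340, -248, -3974, -3313, 932, -2369)):
  c_1 = 0*1340 + 2*-248 + 0*-3974 + 0*-3313 + 0*932 + -1*-2369 = 1873
  c_2 = 0*1340 + -1*-248 + 2*-3974 + -3*-3313 + -1*932 + 0*-2369 = 1307
  c_3 = 1*1340 + 0*-248 + 0*-3974 + 0*-3313 + 0*932 + 0*-2369 = 1340
  c_4 = 0*1340 + 0*-248 + -1*-3974 + 1*-3313 + 0*932 + 0*-2369 = 661
  c_5 = 0*1340 + -1*-248 + 0*-3974 + -1*-3313 + -2*932 + 0*-2369 = 1697
  c_6 = -2*1340 + 0*-248 + 0*-3974 + -1*-3313 + 0*932 + 0*-2369 = 633
Base-7 expansion of each c_i:
  c_1 = 1873 = 4·7^0 + 1·7^1 + 3·7^2 + 5·7^3
  c_2 = 1307 = 5·7^0 + 4·7^1 + 5·7^2 + 3·7^3
  c_3 = 1340 = 3·7^0 + 2·7^1 + 6·7^2 + 3·7^3
  c_4 = 661 = 3·7^0 + 3·7^1 + 6·7^2 + 1·7^3
  c_5 = 1697 = 3·7^0 + 4·7^1 + 6·7^2 + 4·7^3
  c_6 = 633 = 3·7^0 + 6·7^1 + 5·7^2 + 1·7^3
p-restricted factor λ_0 = (4, 5, 3, 3, 3, 3)
p-restricted factor λ_1 = (1, 4, 2, 3, 4, 6)
p-restricted factor λ_2 = (3, 5, 6, 6, 6, 5)
p-restricted factor λ_3 = (5, 3, 3, 1, 4, 1)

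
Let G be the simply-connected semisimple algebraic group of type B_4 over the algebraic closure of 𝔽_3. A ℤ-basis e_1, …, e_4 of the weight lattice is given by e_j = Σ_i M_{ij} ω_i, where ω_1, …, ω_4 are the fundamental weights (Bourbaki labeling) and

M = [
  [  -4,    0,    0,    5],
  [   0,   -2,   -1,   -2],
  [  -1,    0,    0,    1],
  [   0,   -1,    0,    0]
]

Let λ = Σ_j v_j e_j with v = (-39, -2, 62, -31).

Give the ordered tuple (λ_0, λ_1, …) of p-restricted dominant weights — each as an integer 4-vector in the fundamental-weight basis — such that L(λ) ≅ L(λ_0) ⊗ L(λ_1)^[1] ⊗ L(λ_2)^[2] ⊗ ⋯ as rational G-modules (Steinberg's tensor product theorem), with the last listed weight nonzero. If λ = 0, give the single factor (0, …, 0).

((1, 1, 2, 2), (0, 1, 2, 0))

Converting to the ω-basis (c_i = row i of M dotted with v = (-39, -2, 62, -31)):
  c_1 = (-4)·(-39) + (0)·(-2) + 0·62 + (5)·(-31) = 1
  c_2 = (0)·(-39) + (-2)·(-2) + (-1)·(62) + (-2)·(-31) = 4
  c_3 = (-1)·(-39) + (0)·(-2) + 0·62 + (1)·(-31) = 8
  c_4 = (0)·(-39) + (-1)·(-2) + 0·62 + (0)·(-31) = 2
Base-3 expansion of each c_i:
  c_1 = 1 = 1·3^0
  c_2 = 4 = 1·3^0 + 1·3^1
  c_3 = 8 = 2·3^0 + 2·3^1
  c_4 = 2 = 2·3^0
λ_0 = (1, 1, 2, 2)
λ_1 = (0, 1, 2, 0)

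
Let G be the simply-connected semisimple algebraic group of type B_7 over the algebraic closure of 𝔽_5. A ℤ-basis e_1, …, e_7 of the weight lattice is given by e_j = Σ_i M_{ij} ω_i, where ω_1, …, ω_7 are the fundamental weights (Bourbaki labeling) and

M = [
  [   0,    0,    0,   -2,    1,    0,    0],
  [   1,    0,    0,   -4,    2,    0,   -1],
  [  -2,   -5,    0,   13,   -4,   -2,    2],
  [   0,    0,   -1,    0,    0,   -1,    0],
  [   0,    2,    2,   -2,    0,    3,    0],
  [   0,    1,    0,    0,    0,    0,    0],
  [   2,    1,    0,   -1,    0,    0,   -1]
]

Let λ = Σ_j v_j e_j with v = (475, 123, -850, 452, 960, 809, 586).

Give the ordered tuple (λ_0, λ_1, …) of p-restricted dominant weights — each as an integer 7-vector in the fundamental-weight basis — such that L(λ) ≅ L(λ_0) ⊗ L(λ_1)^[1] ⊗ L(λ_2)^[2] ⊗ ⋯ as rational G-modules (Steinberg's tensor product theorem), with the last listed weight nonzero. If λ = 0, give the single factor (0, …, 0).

((1, 1, 0, 1, 4, 3, 0), (1, 0, 0, 3, 3, 4, 2), (2, 0, 1, 1, 2, 4, 1))

Converting to the ω-basis (c_i = row i of M dotted with v = (475, 123, -850, 452, 960, 809, 586)):
  c_1 = (0)·(475) + (0)·(123) + (0)·(-850) + (-2)·(452) + (1)·(960) + (0)·(809) + (0)·(586) = 56
  c_2 = (1)·(475) + (0)·(123) + (0)·(-850) + (-4)·(452) + (2)·(960) + (0)·(809) + (-1)·(586) = 1
  c_3 = (-2)·(475) + (-5)·(123) + (0)·(-850) + (13)·(452) + (-4)·(960) + (-2)·(809) + (2)·(586) = 25
  c_4 = (0)·(475) + (0)·(123) + (-1)·(-850) + (0)·(452) + (0)·(960) + (-1)·(809) + (0)·(586) = 41
  c_5 = (0)·(475) + (2)·(123) + (2)·(-850) + (-2)·(452) + (0)·(960) + (3)·(809) + (0)·(586) = 69
  c_6 = (0)·(475) + (1)·(123) + (0)·(-850) + (0)·(452) + (0)·(960) + (0)·(809) + (0)·(586) = 123
  c_7 = (2)·(475) + (1)·(123) + (0)·(-850) + (-1)·(452) + (0)·(960) + (0)·(809) + (-1)·(586) = 35
Expand coordinatewise in base 5:
  c_1 = 56 = 1·5^0 + 1·5^1 + 2·5^2
  c_2 = 1 = 1·5^0
  c_3 = 25 = 0·5^0 + 0·5^1 + 1·5^2
  c_4 = 41 = 1·5^0 + 3·5^1 + 1·5^2
  c_5 = 69 = 4·5^0 + 3·5^1 + 2·5^2
  c_6 = 123 = 3·5^0 + 4·5^1 + 4·5^2
  c_7 = 35 = 0·5^0 + 2·5^1 + 1·5^2
Factor λ_0 = (1, 1, 0, 1, 4, 3, 0)
Factor λ_1 = (1, 0, 0, 3, 3, 4, 2)
Factor λ_2 = (2, 0, 1, 1, 2, 4, 1)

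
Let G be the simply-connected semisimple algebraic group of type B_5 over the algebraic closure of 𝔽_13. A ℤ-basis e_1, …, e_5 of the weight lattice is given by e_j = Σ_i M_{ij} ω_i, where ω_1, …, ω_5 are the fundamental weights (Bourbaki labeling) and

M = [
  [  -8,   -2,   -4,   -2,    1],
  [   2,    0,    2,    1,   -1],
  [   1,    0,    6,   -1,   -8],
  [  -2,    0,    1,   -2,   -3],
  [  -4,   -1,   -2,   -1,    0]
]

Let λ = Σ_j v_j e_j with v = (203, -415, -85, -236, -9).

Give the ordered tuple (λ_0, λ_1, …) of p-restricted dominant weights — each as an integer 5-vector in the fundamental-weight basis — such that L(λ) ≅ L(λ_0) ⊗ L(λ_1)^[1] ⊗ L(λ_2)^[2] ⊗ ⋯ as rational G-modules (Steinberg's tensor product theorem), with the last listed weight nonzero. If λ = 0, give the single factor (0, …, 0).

((9, 9, 1, 8, 9),)

Compute c_i = Σ_j M_{ij} v_j with v = (203, -415, -85, -236, -9):
  c_1 = (-8)·(203) + (-2)·(-415) + (-4)·(-85) + (-2)·(-236) + (1)·(-9) = 9
  c_2 = 2·203 + (0)·(-415) + (2)·(-85) + (1)·(-236) + (-1)·(-9) = 9
  c_3 = 1·203 + (0)·(-415) + (6)·(-85) + (-1)·(-236) + (-8)·(-9) = 1
  c_4 = (-2)·(203) + (0)·(-415) + (1)·(-85) + (-2)·(-236) + (-3)·(-9) = 8
  c_5 = (-4)·(203) + (-1)·(-415) + (-2)·(-85) + (-1)·(-236) + (0)·(-9) = 9
Base-13 expansion of each c_i:
  c_1 = 9 = 9·13^0
  c_2 = 9 = 9·13^0
  c_3 = 1 = 1·13^0
  c_4 = 8 = 8·13^0
  c_5 = 9 = 9·13^0
Factor λ_0 = (9, 9, 1, 8, 9)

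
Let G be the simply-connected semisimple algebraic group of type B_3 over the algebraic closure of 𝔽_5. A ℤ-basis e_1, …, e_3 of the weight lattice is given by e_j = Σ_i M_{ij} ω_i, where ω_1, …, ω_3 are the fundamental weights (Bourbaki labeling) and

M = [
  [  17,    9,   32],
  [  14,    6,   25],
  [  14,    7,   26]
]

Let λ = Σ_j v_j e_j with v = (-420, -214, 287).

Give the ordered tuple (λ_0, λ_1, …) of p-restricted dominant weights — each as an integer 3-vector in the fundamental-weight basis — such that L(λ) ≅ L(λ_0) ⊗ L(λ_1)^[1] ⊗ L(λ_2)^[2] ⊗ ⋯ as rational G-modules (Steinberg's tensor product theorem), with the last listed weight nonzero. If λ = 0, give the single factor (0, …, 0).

((3, 1, 4), (3, 2, 1), (4, 0, 3))

In the fundamental-weight basis, λ has coordinates c = M·v (v = (-420, -214, 287)):
  c_1 = 17*-420 + 9*-214 + 32*287 = 118
  c_2 = 14*-420 + 6*-214 + 25*287 = 11
  c_3 = 14*-420 + 7*-214 + 26*287 = 84
Writing each c_i in base p = 5:
  c_1 = 118 = 3·5^0 + 3·5^1 + 4·5^2
  c_2 = 11 = 1·5^0 + 2·5^1
  c_3 = 84 = 4·5^0 + 1·5^1 + 3·5^2
p-restricted factor λ_0 = (3, 1, 4)
p-restricted factor λ_1 = (3, 2, 1)
p-restricted factor λ_2 = (4, 0, 3)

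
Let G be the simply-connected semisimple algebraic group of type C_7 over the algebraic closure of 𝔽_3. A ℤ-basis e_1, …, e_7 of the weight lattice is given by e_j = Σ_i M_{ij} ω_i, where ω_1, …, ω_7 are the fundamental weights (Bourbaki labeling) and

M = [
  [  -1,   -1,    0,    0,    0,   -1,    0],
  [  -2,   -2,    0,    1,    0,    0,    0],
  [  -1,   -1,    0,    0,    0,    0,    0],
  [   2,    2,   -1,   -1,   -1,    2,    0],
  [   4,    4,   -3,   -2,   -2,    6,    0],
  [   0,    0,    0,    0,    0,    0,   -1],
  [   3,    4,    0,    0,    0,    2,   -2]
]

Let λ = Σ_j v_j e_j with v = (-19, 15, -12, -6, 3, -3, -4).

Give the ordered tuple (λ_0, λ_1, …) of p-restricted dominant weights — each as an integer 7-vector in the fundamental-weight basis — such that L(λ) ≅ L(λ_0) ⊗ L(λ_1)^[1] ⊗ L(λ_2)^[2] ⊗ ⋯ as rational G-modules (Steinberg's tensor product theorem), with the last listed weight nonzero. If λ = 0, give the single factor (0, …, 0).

((1, 2, 1, 1, 2, 1, 2), (2, 0, 1, 0, 2, 1, 1))

Change of basis e → ω: c = M·v where v = (-19, 15, -12, -6, 3, -3, -4):
  c_1 = (-1)·(-19) + (-1)·(15) + (0)·(-12) + (0)·(-6) + 0·3 + (-1)·(-3) + (0)·(-4) = 7
  c_2 = (-2)·(-19) + (-2)·(15) + (0)·(-12) + (1)·(-6) + 0·3 + (0)·(-3) + (0)·(-4) = 2
  c_3 = (-1)·(-19) + (-1)·(15) + (0)·(-12) + (0)·(-6) + 0·3 + (0)·(-3) + (0)·(-4) = 4
  c_4 = (2)·(-19) + 2·15 + (-1)·(-12) + (-1)·(-6) + (-1)·(3) + (2)·(-3) + (0)·(-4) = 1
  c_5 = (4)·(-19) + 4·15 + (-3)·(-12) + (-2)·(-6) + (-2)·(3) + (6)·(-3) + (0)·(-4) = 8
  c_6 = (0)·(-19) + 0·15 + (0)·(-12) + (0)·(-6) + 0·3 + (0)·(-3) + (-1)·(-4) = 4
  c_7 = (3)·(-19) + 4·15 + (0)·(-12) + (0)·(-6) + 0·3 + (2)·(-3) + (-2)·(-4) = 5
Writing each c_i in base p = 3:
  c_1 = 7 = 1·3^0 + 2·3^1
  c_2 = 2 = 2·3^0
  c_3 = 4 = 1·3^0 + 1·3^1
  c_4 = 1 = 1·3^0
  c_5 = 8 = 2·3^0 + 2·3^1
  c_6 = 4 = 1·3^0 + 1·3^1
  c_7 = 5 = 2·3^0 + 1·3^1
p-restricted factor λ_0 = (1, 2, 1, 1, 2, 1, 2)
p-restricted factor λ_1 = (2, 0, 1, 0, 2, 1, 1)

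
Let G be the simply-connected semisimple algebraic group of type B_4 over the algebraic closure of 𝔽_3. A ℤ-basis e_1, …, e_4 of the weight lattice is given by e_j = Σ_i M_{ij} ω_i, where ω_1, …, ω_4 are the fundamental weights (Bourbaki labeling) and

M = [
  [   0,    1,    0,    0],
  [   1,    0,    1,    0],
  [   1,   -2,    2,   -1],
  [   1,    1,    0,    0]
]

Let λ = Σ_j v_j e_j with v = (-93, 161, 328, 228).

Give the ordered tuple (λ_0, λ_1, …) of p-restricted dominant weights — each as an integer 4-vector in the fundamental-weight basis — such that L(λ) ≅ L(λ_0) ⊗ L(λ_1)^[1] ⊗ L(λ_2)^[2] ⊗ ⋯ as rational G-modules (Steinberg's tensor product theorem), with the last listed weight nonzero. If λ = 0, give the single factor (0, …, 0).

In the fundamental-weight basis, λ has coordinates c = M·v (v = (-93, 161, 328, 228)):
  c_1 = (0)·(-93) + 1·161 + 0·328 + 0·228 = 161
  c_2 = (1)·(-93) + 0·161 + 1·328 + 0·228 = 235
  c_3 = (1)·(-93) + (-2)·(161) + 2·328 + (-1)·(228) = 13
  c_4 = (1)·(-93) + 1·161 + 0·328 + 0·228 = 68
Writing each c_i in base p = 3:
  c_1 = 161 = 2·3^0 + 2·3^1 + 2·3^2 + 2·3^3 + 1·3^4
  c_2 = 235 = 1·3^0 + 0·3^1 + 2·3^2 + 2·3^3 + 2·3^4
  c_3 = 13 = 1·3^0 + 1·3^1 + 1·3^2
  c_4 = 68 = 2·3^0 + 1·3^1 + 1·3^2 + 2·3^3
Factor λ_0 = (2, 1, 1, 2)
Factor λ_1 = (2, 0, 1, 1)
Factor λ_2 = (2, 2, 1, 1)
Factor λ_3 = (2, 2, 0, 2)
Factor λ_4 = (1, 2, 0, 0)

((2, 1, 1, 2), (2, 0, 1, 1), (2, 2, 1, 1), (2, 2, 0, 2), (1, 2, 0, 0))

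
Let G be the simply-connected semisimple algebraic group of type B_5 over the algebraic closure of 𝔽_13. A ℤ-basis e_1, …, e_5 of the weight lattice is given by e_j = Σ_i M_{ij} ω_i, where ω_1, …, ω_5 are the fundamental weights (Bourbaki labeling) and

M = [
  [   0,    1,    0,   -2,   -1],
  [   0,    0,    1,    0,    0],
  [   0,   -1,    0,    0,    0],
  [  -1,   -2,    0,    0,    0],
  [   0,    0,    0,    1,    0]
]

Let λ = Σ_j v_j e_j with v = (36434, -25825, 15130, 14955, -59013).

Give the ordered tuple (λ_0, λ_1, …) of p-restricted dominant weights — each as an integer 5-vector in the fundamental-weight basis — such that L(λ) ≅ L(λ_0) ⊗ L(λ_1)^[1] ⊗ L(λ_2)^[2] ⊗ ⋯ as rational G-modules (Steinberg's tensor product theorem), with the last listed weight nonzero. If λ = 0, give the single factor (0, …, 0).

Converting to the ω-basis (c_i = row i of M dotted with v = (36434, -25825, 15130, 14955, -59013)):
  c_1 = 0*36434 + 1*-25825 + 0*15130 + -2*14955 + -1*-59013 = 3278
  c_2 = 0*36434 + 0*-25825 + 1*15130 + 0*14955 + 0*-59013 = 15130
  c_3 = 0*36434 + -1*-25825 + 0*15130 + 0*14955 + 0*-59013 = 25825
  c_4 = -1*36434 + -2*-25825 + 0*15130 + 0*14955 + 0*-59013 = 15216
  c_5 = 0*36434 + 0*-25825 + 0*15130 + 1*14955 + 0*-59013 = 14955
Base-13 expansion of each c_i:
  c_1 = 3278 = 2·13^0 + 5·13^1 + 6·13^2 + 1·13^3
  c_2 = 15130 = 11·13^0 + 6·13^1 + 11·13^2 + 6·13^3
  c_3 = 25825 = 7·13^0 + 10·13^1 + 9·13^2 + 11·13^3
  c_4 = 15216 = 6·13^0 + 0·13^1 + 12·13^2 + 6·13^3
  c_5 = 14955 = 5·13^0 + 6·13^1 + 10·13^2 + 6·13^3
p-restricted factor λ_0 = (2, 11, 7, 6, 5)
p-restricted factor λ_1 = (5, 6, 10, 0, 6)
p-restricted factor λ_2 = (6, 11, 9, 12, 10)
p-restricted factor λ_3 = (1, 6, 11, 6, 6)

((2, 11, 7, 6, 5), (5, 6, 10, 0, 6), (6, 11, 9, 12, 10), (1, 6, 11, 6, 6))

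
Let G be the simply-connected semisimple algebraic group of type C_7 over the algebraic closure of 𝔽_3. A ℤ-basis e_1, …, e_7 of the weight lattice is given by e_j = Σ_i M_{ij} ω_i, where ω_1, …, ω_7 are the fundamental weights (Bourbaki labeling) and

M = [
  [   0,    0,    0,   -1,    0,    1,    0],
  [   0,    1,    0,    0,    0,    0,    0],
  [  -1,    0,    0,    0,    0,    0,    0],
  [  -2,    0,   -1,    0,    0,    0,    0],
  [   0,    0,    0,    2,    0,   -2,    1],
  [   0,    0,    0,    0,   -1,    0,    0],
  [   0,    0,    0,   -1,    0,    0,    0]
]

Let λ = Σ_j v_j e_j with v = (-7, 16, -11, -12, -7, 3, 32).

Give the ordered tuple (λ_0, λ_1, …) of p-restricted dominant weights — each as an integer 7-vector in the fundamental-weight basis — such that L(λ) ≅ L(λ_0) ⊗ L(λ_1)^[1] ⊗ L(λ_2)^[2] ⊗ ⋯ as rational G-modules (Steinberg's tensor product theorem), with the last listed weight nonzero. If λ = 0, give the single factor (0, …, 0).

((0, 1, 1, 1, 2, 1, 0), (2, 2, 2, 2, 0, 2, 1), (1, 1, 0, 2, 0, 0, 1))

Converting to the ω-basis (c_i = row i of M dotted with v = (-7, 16, -11, -12, -7, 3, 32)):
  c_1 = 0*-7 + 0*16 + 0*-11 + -1*-12 + 0*-7 + 1*3 + 0*32 = 15
  c_2 = 0*-7 + 1*16 + 0*-11 + 0*-12 + 0*-7 + 0*3 + 0*32 = 16
  c_3 = -1*-7 + 0*16 + 0*-11 + 0*-12 + 0*-7 + 0*3 + 0*32 = 7
  c_4 = -2*-7 + 0*16 + -1*-11 + 0*-12 + 0*-7 + 0*3 + 0*32 = 25
  c_5 = 0*-7 + 0*16 + 0*-11 + 2*-12 + 0*-7 + -2*3 + 1*32 = 2
  c_6 = 0*-7 + 0*16 + 0*-11 + 0*-12 + -1*-7 + 0*3 + 0*32 = 7
  c_7 = 0*-7 + 0*16 + 0*-11 + -1*-12 + 0*-7 + 0*3 + 0*32 = 12
p = 3; digits c_i = Σ_j d_{ij}·3^j, 0 ≤ d_{ij} < 3:
  c_1 = 15 = 0·3^0 + 2·3^1 + 1·3^2
  c_2 = 16 = 1·3^0 + 2·3^1 + 1·3^2
  c_3 = 7 = 1·3^0 + 2·3^1
  c_4 = 25 = 1·3^0 + 2·3^1 + 2·3^2
  c_5 = 2 = 2·3^0
  c_6 = 7 = 1·3^0 + 2·3^1
  c_7 = 12 = 0·3^0 + 1·3^1 + 1·3^2
p-restricted factor λ_0 = (0, 1, 1, 1, 2, 1, 0)
p-restricted factor λ_1 = (2, 2, 2, 2, 0, 2, 1)
p-restricted factor λ_2 = (1, 1, 0, 2, 0, 0, 1)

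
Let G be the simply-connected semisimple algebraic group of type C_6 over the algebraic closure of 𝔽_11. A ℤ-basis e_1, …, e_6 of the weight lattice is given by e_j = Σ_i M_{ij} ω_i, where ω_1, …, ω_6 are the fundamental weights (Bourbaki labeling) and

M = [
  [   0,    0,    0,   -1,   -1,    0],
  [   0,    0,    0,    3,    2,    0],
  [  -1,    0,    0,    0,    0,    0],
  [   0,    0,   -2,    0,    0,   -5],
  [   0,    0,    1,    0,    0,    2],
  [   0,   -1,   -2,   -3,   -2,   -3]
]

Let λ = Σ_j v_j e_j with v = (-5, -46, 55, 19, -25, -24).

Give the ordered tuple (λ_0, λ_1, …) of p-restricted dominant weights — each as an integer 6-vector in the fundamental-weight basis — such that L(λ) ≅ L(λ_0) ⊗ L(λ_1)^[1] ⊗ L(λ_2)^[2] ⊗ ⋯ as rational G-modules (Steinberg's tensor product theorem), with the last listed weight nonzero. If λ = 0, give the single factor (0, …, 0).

Converting to the ω-basis (c_i = row i of M dotted with v = (-5, -46, 55, 19, -25, -24)):
  c_1 = 0*-5 + 0*-46 + 0*55 + -1*19 + -1*-25 + 0*-24 = 6
  c_2 = 0*-5 + 0*-46 + 0*55 + 3*19 + 2*-25 + 0*-24 = 7
  c_3 = -1*-5 + 0*-46 + 0*55 + 0*19 + 0*-25 + 0*-24 = 5
  c_4 = 0*-5 + 0*-46 + -2*55 + 0*19 + 0*-25 + -5*-24 = 10
  c_5 = 0*-5 + 0*-46 + 1*55 + 0*19 + 0*-25 + 2*-24 = 7
  c_6 = 0*-5 + -1*-46 + -2*55 + -3*19 + -2*-25 + -3*-24 = 1
p = 11; digits c_i = Σ_j d_{ij}·11^j, 0 ≤ d_{ij} < 11:
  c_1 = 6 = 6·11^0
  c_2 = 7 = 7·11^0
  c_3 = 5 = 5·11^0
  c_4 = 10 = 10·11^0
  c_5 = 7 = 7·11^0
  c_6 = 1 = 1·11^0
p-restricted factor λ_0 = (6, 7, 5, 10, 7, 1)

((6, 7, 5, 10, 7, 1),)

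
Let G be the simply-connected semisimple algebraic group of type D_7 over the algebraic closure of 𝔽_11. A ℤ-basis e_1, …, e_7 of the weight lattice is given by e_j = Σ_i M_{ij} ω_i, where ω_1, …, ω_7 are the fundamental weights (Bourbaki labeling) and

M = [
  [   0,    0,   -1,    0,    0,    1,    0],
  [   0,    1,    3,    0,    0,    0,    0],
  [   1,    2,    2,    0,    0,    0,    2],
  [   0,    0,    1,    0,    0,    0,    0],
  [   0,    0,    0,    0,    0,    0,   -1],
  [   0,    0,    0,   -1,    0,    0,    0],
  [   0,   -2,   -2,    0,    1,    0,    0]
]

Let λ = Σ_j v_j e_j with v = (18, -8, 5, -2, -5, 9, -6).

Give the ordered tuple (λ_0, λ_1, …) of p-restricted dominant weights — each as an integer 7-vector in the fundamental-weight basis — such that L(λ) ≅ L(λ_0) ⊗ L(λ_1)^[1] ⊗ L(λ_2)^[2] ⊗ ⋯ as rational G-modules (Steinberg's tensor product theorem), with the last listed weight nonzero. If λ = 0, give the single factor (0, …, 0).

((4, 7, 0, 5, 6, 2, 1),)

Converting to the ω-basis (c_i = row i of M dotted with v = (18, -8, 5, -2, -5, 9, -6)):
  c_1 = 0·18 + (0)·(-8) + (-1)·(5) + (0)·(-2) + (0)·(-5) + 1·9 + (0)·(-6) = 4
  c_2 = 0·18 + (1)·(-8) + 3·5 + (0)·(-2) + (0)·(-5) + 0·9 + (0)·(-6) = 7
  c_3 = 1·18 + (2)·(-8) + 2·5 + (0)·(-2) + (0)·(-5) + 0·9 + (2)·(-6) = 0
  c_4 = 0·18 + (0)·(-8) + 1·5 + (0)·(-2) + (0)·(-5) + 0·9 + (0)·(-6) = 5
  c_5 = 0·18 + (0)·(-8) + 0·5 + (0)·(-2) + (0)·(-5) + 0·9 + (-1)·(-6) = 6
  c_6 = 0·18 + (0)·(-8) + 0·5 + (-1)·(-2) + (0)·(-5) + 0·9 + (0)·(-6) = 2
  c_7 = 0·18 + (-2)·(-8) + (-2)·(5) + (0)·(-2) + (1)·(-5) + 0·9 + (0)·(-6) = 1
Expand coordinatewise in base 11:
  c_1 = 4 = 4·11^0
  c_2 = 7 = 7·11^0
  c_3 = 0
  c_4 = 5 = 5·11^0
  c_5 = 6 = 6·11^0
  c_6 = 2 = 2·11^0
  c_7 = 1 = 1·11^0
Factor λ_0 = (4, 7, 0, 5, 6, 2, 1)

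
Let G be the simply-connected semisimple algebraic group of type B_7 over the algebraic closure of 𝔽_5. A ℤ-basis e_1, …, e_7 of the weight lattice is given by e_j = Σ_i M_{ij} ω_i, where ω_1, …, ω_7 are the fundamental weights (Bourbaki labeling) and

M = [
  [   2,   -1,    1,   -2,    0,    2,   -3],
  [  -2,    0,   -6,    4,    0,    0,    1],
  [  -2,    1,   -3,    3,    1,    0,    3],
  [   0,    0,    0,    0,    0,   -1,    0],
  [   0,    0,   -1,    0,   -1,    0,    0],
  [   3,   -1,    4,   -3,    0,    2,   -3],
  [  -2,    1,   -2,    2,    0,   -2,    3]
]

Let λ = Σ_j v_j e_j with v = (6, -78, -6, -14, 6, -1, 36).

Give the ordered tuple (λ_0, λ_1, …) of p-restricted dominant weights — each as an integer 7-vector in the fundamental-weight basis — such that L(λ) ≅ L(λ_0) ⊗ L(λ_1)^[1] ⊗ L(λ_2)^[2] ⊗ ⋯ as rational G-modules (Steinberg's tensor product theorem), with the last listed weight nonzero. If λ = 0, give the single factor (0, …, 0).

In the fundamental-weight basis, λ has coordinates c = M·v (v = (6, -78, -6, -14, 6, -1, 36)):
  c_1 = 2·6 + (-1)·(-78) + (1)·(-6) + (-2)·(-14) + 0·6 + (2)·(-1) + (-3)·(36) = 2
  c_2 = (-2)·(6) + (0)·(-78) + (-6)·(-6) + (4)·(-14) + 0·6 + (0)·(-1) + 1·36 = 4
  c_3 = (-2)·(6) + (1)·(-78) + (-3)·(-6) + (3)·(-14) + 1·6 + (0)·(-1) + 3·36 = 0
  c_4 = 0·6 + (0)·(-78) + (0)·(-6) + (0)·(-14) + 0·6 + (-1)·(-1) + 0·36 = 1
  c_5 = 0·6 + (0)·(-78) + (-1)·(-6) + (0)·(-14) + (-1)·(6) + (0)·(-1) + 0·36 = 0
  c_6 = 3·6 + (-1)·(-78) + (4)·(-6) + (-3)·(-14) + 0·6 + (2)·(-1) + (-3)·(36) = 4
  c_7 = (-2)·(6) + (1)·(-78) + (-2)·(-6) + (2)·(-14) + 0·6 + (-2)·(-1) + 3·36 = 4
Base-5 expansion of each c_i:
  c_1 = 2 = 2·5^0
  c_2 = 4 = 4·5^0
  c_3 = 0
  c_4 = 1 = 1·5^0
  c_5 = 0
  c_6 = 4 = 4·5^0
  c_7 = 4 = 4·5^0
Factor λ_0 = (2, 4, 0, 1, 0, 4, 4)

((2, 4, 0, 1, 0, 4, 4),)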